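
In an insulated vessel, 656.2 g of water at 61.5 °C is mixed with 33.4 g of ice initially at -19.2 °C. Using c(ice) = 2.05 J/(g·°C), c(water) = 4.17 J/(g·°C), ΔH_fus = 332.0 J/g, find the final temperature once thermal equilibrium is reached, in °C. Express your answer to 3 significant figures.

T_f = 54.2 °C

Heat to bring ice to 0 °C and melt it: q₁ = 33.4×2.05×19.2 + 33.4×332.0 = 12403 J
Heat the water can supply cooling to 0 °C: 656.2×4.17×61.5 = 168286 J > q₁, so all ice melts.
Energy balance: 656.2×4.17×(61.5 − T) = 12403 + 33.4×4.17×(T − 0)
2736.354(61.5 − T) = 12403 + 139.278 T
168286 − 12403 = 2875.632 T
T = 155883 / 2875.632 = 54.21 °C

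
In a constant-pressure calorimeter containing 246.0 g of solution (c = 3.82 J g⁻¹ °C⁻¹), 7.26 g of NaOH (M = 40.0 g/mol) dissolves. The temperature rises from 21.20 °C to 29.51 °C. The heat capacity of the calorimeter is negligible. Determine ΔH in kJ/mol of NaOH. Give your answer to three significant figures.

ΔH = -43.0 kJ/mol

|ΔT| = |29.51 − 21.20| = 8.31 °C
|q_surr| = (246.0 × 3.82) × 8.31 = 939.72 × 8.31 = 7809 J
n(NaOH) = 7.26 / 40.0 = 0.1815 mol
Temperature rose, so q_rxn = −|q_surr| = -7.809 kJ
ΔH = q_rxn / n = -43.02 kJ/mol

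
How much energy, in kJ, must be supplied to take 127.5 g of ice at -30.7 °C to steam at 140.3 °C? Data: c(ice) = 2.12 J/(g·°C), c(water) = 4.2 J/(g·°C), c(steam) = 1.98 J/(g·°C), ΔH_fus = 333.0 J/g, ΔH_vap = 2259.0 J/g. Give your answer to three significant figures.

q1 (heat ice -30.7→0.0 °C): 127.5 × 2.12 × 30.7 = 8298 J
q2 (melt at 0 °C): 127.5 × 333.0 = 42458 J
q3 (heat water 0.0→100.0 °C): 127.5 × 4.2 × 100.0 = 53550 J
q4 (vaporize at 100 °C): 127.5 × 2259.0 = 288023 J
q5 (heat steam 100.0→140.3 °C): 127.5 × 1.98 × 40.3 = 10174 J
Total: 8298 + 42458 + 53550 + 288023 + 10174 = 402503 J = 403 kJ

q = 403 kJ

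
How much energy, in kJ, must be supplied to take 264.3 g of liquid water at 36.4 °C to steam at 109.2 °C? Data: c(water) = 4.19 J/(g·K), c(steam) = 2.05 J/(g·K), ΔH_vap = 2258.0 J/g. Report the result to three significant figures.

q = 672 kJ

q1 (heat water 36.4→100.0 °C): 264.3 × 4.19 × 63.6 = 70432 J
q2 (vaporize at 100 °C): 264.3 × 2258.0 = 596789 J
q3 (heat steam 100.0→109.2 °C): 264.3 × 2.05 × 9.2 = 4985 J
Total: 70432 + 596789 + 4985 = 672206 J = 672 kJ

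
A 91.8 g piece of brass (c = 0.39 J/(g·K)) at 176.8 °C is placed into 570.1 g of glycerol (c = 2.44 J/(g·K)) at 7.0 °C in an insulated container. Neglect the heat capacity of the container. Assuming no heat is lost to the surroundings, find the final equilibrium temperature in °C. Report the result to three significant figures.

T_f = 11.3 °C

Heat lost by brass = heat gained by glycerol.
(91.8)(0.39)(176.8 − T) = (570.1)(2.44)(T − 7.0)
35.802 (176.8 − T) = 1391.044 (T − 7.0)
6329.8 − 35.802 T = 1391.044 T − 9737.3
16067.1 = 1426.846 T
T = 11.26 °C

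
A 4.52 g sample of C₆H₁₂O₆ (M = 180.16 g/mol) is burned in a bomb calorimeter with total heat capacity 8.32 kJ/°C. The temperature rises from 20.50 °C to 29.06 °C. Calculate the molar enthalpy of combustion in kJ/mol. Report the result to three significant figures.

ΔH = -2840 kJ/mol

ΔT = 29.06 − 20.50 = 8.56 °C
q_cal = C_cal × ΔT = 8.32 × 8.56 = 71.2192 kJ
n = 4.52 / 180.16 = 0.02509 mol
q_rxn = −q_cal = -71.2192 kJ
ΔH = -71.2192 / 0.02509 = -2839 kJ/mol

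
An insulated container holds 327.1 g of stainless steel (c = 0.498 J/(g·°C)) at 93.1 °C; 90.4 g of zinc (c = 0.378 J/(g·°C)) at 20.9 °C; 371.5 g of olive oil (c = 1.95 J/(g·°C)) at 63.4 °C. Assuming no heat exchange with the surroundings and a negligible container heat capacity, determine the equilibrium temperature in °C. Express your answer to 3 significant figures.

T_f = 67.1 °C

Σ mᵢcᵢ(T − Tᵢ) = 0  ⇒  T = Σ mᵢcᵢTᵢ / Σ mᵢcᵢ
Σ mᵢcᵢ = 327.1×0.498 + 90.4×0.378 + 371.5×1.95 = 921.4920
Σ mᵢcᵢTᵢ = 162.8958×93.1 + 34.1712×20.9 + 724.425×63.4 = 61808
T = 61808 / 921.4920 = 67.07 °C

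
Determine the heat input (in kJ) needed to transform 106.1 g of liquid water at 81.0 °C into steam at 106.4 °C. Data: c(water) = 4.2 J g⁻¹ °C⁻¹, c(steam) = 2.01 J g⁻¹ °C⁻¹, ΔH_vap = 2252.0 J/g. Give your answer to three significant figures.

q = 249 kJ

q1 (heat water 81.0→100.0 °C): 106.1 × 4.2 × 19.0 = 8467 J
q2 (vaporize at 100 °C): 106.1 × 2252.0 = 238937 J
q3 (heat steam 100.0→106.4 °C): 106.1 × 2.01 × 6.4 = 1365 J
Total: 8467 + 238937 + 1365 = 248769 J = 249 kJ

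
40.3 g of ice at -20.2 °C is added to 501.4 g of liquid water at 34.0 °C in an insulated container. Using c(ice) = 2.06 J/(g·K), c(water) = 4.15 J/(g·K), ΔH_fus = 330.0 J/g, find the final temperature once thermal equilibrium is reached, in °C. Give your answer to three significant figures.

T_f = 24.8 °C

Heat to bring ice to 0 °C and melt it: q₁ = 40.3×2.06×20.2 + 40.3×330.0 = 14976 J
Heat the water can supply cooling to 0 °C: 501.4×4.15×34.0 = 70747.5 J > q₁, so all ice melts.
Energy balance: 501.4×4.15×(34.0 − T) = 14976 + 40.3×4.15×(T − 0)
2080.81(34.0 − T) = 14976 + 167.245 T
70747.5 − 14976 = 2248.055 T
T = 55771.5 / 2248.055 = 24.81 °C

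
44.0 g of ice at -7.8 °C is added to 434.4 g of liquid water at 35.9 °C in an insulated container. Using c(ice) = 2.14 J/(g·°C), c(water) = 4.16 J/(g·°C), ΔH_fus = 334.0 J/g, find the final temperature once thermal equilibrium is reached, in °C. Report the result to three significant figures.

Heat to bring ice to 0 °C and melt it: q₁ = 44.0×2.14×7.8 + 44.0×334.0 = 15430 J
Heat the water can supply cooling to 0 °C: 434.4×4.16×35.9 = 64875.0 J > q₁, so all ice melts.
Energy balance: 434.4×4.16×(35.9 − T) = 15430 + 44.0×4.16×(T − 0)
1807.104(35.9 − T) = 15430 + 183.04 T
64875.0 − 15430 = 1990.144 T
T = 49445.0 / 1990.144 = 24.84 °C

T_f = 24.8 °C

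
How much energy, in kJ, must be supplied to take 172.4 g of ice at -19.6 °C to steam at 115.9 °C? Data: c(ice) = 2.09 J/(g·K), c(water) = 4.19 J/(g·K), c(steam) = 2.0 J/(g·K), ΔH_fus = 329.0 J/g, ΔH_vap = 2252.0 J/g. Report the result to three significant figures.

q = 530 kJ

q1 (heat ice -19.6→0.0 °C): 172.4 × 2.09 × 19.6 = 7062 J
q2 (melt at 0 °C): 172.4 × 329.0 = 56720 J
q3 (heat water 0.0→100.0 °C): 172.4 × 4.19 × 100.0 = 72236 J
q4 (vaporize at 100 °C): 172.4 × 2252.0 = 388245 J
q5 (heat steam 100.0→115.9 °C): 172.4 × 2.0 × 15.9 = 5482 J
Total: 7062 + 56720 + 72236 + 388245 + 5482 = 529745 J = 530 kJ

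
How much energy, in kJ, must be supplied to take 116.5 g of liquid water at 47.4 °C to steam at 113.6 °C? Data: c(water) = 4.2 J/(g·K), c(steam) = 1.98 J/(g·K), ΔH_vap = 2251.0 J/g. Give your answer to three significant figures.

q1 (heat water 47.4→100.0 °C): 116.5 × 4.2 × 52.6 = 25737 J
q2 (vaporize at 100 °C): 116.5 × 2251.0 = 262242 J
q3 (heat steam 100.0→113.6 °C): 116.5 × 1.98 × 13.6 = 3137 J
Total: 25737 + 262242 + 3137 = 291116 J = 291 kJ

q = 291 kJ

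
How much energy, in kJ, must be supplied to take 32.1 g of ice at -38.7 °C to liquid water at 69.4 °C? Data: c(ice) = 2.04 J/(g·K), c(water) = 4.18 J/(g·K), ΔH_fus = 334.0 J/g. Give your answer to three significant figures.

q1 (heat ice -38.7→0.0 °C): 32.1 × 2.04 × 38.7 = 2534 J
q2 (melt at 0 °C): 32.1 × 334.0 = 10721 J
q3 (heat water 0.0→69.4 °C): 32.1 × 4.18 × 69.4 = 9312 J
Total: 2534 + 10721 + 9312 = 22567 J = 22.6 kJ

q = 22.6 kJ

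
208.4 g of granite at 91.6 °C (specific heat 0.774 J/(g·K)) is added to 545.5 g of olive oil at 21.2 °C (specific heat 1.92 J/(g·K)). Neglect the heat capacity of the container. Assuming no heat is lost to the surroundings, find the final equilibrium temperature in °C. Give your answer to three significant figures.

T_f = 30.6 °C

Heat lost by granite = heat gained by olive oil.
(208.4)(0.774)(91.6 − T) = (545.5)(1.92)(T − 21.2)
161.3016 (91.6 − T) = 1047.36 (T − 21.2)
14775 − 161.3016 T = 1047.36 T − 22204
36979 = 1208.6616 T
T = 30.59 °C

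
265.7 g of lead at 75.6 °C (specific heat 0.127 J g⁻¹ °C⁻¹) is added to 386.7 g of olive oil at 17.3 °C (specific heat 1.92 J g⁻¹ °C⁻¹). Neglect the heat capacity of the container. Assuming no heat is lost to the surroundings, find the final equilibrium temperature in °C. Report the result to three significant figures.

T_f = 19.8 °C

Heat lost by lead = heat gained by olive oil.
(265.7)(0.127)(75.6 − T) = (386.7)(1.92)(T − 17.3)
33.7439 (75.6 − T) = 742.464 (T − 17.3)
2551.0 − 33.7439 T = 742.464 T − 12845
15396.0 = 776.2079 T
T = 19.83 °C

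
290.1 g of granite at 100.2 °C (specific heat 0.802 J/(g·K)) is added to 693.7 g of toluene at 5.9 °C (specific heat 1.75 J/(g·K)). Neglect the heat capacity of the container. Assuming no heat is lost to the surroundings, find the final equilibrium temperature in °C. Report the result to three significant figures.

T_f = 21.1 °C

Heat lost by granite = heat gained by toluene.
(290.1)(0.802)(100.2 − T) = (693.7)(1.75)(T − 5.9)
232.6602 (100.2 − T) = 1213.975 (T − 5.9)
23313 − 232.6602 T = 1213.975 T − 7162.5
30475.5 = 1446.6352 T
T = 21.07 °C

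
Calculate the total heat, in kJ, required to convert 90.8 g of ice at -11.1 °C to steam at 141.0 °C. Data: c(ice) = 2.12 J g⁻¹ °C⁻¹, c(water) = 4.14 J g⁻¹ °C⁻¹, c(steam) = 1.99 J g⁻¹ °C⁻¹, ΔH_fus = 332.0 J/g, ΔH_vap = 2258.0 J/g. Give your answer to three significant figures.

q1 (heat ice -11.1→0.0 °C): 90.8 × 2.12 × 11.1 = 2137 J
q2 (melt at 0 °C): 90.8 × 332.0 = 30146 J
q3 (heat water 0.0→100.0 °C): 90.8 × 4.14 × 100.0 = 37591 J
q4 (vaporize at 100 °C): 90.8 × 2258.0 = 205026 J
q5 (heat steam 100.0→141.0 °C): 90.8 × 1.99 × 41.0 = 7408 J
Total: 2137 + 30146 + 37591 + 205026 + 7408 = 282308 J = 282 kJ

q = 282 kJ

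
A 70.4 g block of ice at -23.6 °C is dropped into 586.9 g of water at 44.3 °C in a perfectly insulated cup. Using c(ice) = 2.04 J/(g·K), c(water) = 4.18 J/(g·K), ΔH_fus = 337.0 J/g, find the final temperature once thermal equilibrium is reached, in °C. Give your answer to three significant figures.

T_f = 29.7 °C

Heat to bring ice to 0 °C and melt it: q₁ = 70.4×2.04×23.6 + 70.4×337.0 = 27114 J
Heat the water can supply cooling to 0 °C: 586.9×4.18×44.3 = 108679 J > q₁, so all ice melts.
Energy balance: 586.9×4.18×(44.3 − T) = 27114 + 70.4×4.18×(T − 0)
2453.242(44.3 − T) = 27114 + 294.272 T
108679 − 27114 = 2747.514 T
T = 81565 / 2747.514 = 29.69 °C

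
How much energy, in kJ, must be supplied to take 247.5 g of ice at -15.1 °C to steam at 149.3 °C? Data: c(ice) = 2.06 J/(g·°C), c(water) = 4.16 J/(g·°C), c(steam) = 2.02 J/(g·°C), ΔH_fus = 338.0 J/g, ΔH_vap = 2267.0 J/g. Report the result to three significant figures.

q = 780 kJ

q1 (heat ice -15.1→0.0 °C): 247.5 × 2.06 × 15.1 = 7699 J
q2 (melt at 0 °C): 247.5 × 338.0 = 83655 J
q3 (heat water 0.0→100.0 °C): 247.5 × 4.16 × 100.0 = 102960 J
q4 (vaporize at 100 °C): 247.5 × 2267.0 = 561083 J
q5 (heat steam 100.0→149.3 °C): 247.5 × 2.02 × 49.3 = 24648 J
Total: 7699 + 83655 + 102960 + 561083 + 24648 = 780045 J = 780 kJ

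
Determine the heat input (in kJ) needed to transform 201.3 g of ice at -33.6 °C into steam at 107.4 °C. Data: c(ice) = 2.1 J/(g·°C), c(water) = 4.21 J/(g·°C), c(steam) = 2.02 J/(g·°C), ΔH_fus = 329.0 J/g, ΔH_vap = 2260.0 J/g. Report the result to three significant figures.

q1 (heat ice -33.6→0.0 °C): 201.3 × 2.1 × 33.6 = 14204 J
q2 (melt at 0 °C): 201.3 × 329.0 = 66228 J
q3 (heat water 0.0→100.0 °C): 201.3 × 4.21 × 100.0 = 84747 J
q4 (vaporize at 100 °C): 201.3 × 2260.0 = 454938 J
q5 (heat steam 100.0→107.4 °C): 201.3 × 2.02 × 7.4 = 3009 J
Total: 14204 + 66228 + 84747 + 454938 + 3009 = 623126 J = 623 kJ

q = 623 kJ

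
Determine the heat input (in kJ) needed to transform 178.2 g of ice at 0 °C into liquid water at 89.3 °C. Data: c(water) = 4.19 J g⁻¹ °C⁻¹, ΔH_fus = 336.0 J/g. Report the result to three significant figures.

q1 (melt at 0 °C): 178.2 × 336.0 = 59875 J
q2 (heat water 0.0→89.3 °C): 178.2 × 4.19 × 89.3 = 66677 J
Total: 59875 + 66677 = 126552 J = 127 kJ

q = 127 kJ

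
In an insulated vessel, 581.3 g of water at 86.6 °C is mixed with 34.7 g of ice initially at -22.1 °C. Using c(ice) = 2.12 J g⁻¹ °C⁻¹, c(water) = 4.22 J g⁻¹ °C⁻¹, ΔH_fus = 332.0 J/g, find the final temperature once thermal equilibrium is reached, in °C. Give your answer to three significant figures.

Heat to bring ice to 0 °C and melt it: q₁ = 34.7×2.12×22.1 + 34.7×332.0 = 13146 J
Heat the water can supply cooling to 0 °C: 581.3×4.22×86.6 = 212437 J > q₁, so all ice melts.
Energy balance: 581.3×4.22×(86.6 − T) = 13146 + 34.7×4.22×(T − 0)
2453.086(86.6 − T) = 13146 + 146.434 T
212437 − 13146 = 2599.520 T
T = 199291 / 2599.520 = 76.66 °C

T_f = 76.7 °C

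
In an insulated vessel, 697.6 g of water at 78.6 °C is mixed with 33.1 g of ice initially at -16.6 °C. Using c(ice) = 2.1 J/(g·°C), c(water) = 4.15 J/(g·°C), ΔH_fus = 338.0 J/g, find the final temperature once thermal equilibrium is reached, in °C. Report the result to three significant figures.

Heat to bring ice to 0 °C and melt it: q₁ = 33.1×2.1×16.6 + 33.1×338.0 = 12342 J
Heat the water can supply cooling to 0 °C: 697.6×4.15×78.6 = 227550 J > q₁, so all ice melts.
Energy balance: 697.6×4.15×(78.6 − T) = 12342 + 33.1×4.15×(T − 0)
2895.04(78.6 − T) = 12342 + 137.365 T
227550 − 12342 = 3032.405 T
T = 215208 / 3032.405 = 70.97 °C

T_f = 71.0 °C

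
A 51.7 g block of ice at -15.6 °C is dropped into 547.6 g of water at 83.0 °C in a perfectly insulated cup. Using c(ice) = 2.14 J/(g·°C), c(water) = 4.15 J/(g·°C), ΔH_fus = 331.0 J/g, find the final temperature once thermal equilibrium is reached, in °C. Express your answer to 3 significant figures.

T_f = 68.3 °C

Heat to bring ice to 0 °C and melt it: q₁ = 51.7×2.14×15.6 + 51.7×331.0 = 18839 J
Heat the water can supply cooling to 0 °C: 547.6×4.15×83.0 = 188621 J > q₁, so all ice melts.
Energy balance: 547.6×4.15×(83.0 − T) = 18839 + 51.7×4.15×(T − 0)
2272.54(83.0 − T) = 18839 + 214.555 T
188621 − 18839 = 2487.095 T
T = 169782 / 2487.095 = 68.27 °C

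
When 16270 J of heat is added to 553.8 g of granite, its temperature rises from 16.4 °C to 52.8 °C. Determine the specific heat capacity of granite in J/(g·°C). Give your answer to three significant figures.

c = 0.807 J/(g·°C)

c = q / (m ΔT) = 16270 / (553.8 × 36.4)
c = 16270 / 20158.32 = 0.807 J/(g·°C)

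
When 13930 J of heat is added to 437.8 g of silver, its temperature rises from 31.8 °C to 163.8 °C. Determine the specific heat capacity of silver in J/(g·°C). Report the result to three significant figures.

c = q / (m ΔT) = 13930 / (437.8 × 132.0)
c = 13930 / 57789.6 = 0.241 J/(g·°C)

c = 0.241 J/(g·°C)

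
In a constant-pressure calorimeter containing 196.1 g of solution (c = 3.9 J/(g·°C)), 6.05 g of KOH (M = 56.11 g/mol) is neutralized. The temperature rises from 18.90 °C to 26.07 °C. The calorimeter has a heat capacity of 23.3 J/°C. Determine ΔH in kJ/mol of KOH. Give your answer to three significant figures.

|ΔT| = |26.07 − 18.90| = 7.17 °C
|q_surr| = (196.1 × 3.9 + 23.3) × 7.17 = 788.09 × 7.17 = 5651 J
n(KOH) = 6.05 / 56.11 = 0.1078 mol
Temperature rose, so q_rxn = −|q_surr| = -5.651 kJ
ΔH = q_rxn / n = -52.42 kJ/mol

ΔH = -52.4 kJ/mol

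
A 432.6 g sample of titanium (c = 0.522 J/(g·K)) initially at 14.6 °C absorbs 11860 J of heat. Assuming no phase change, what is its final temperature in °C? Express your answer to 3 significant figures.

ΔT = q / (m c) = 11860 / (432.6 × 0.522) = 52.52 °C
T_f = 14.6 + 52.52 = 67.12 °C

T_f = 67.1 °C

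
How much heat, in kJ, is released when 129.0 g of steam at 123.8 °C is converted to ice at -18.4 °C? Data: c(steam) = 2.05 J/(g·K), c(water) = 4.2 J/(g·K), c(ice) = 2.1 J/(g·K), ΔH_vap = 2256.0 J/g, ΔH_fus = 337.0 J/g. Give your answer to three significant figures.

q = 400 kJ

q1 (cool steam 123.8→100 °C): 129.0 × 2.05 × 23.8 = 6294 J
q2 (condense at 100 °C): 129.0 × 2256.0 = 291024 J
q3 (cool water 100→0 °C): 129.0 × 4.2 × 100.0 = 54180 J
q4 (freeze at 0 °C): 129.0 × 337.0 = 43473 J
q5 (cool ice 0→-18.4 °C): 129.0 × 2.1 × 18.4 = 4985 J
Total: 6294 + 291024 + 54180 + 43473 + 4985 = 399956 J = 400 kJ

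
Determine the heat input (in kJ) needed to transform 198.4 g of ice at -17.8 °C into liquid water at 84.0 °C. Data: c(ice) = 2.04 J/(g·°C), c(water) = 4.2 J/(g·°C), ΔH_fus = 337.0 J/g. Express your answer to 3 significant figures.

q1 (heat ice -17.8→0.0 °C): 198.4 × 2.04 × 17.8 = 7204 J
q2 (melt at 0 °C): 198.4 × 337.0 = 66861 J
q3 (heat water 0.0→84.0 °C): 198.4 × 4.2 × 84.0 = 69996 J
Total: 7204 + 66861 + 69996 = 144061 J = 144 kJ

q = 144 kJ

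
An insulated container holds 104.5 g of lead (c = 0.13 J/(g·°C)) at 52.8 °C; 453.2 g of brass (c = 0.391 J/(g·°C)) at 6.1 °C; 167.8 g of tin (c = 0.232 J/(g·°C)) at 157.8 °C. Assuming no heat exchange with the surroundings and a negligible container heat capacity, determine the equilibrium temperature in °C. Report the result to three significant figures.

T_f = 34.6 °C

Σ mᵢcᵢ(T − Tᵢ) = 0  ⇒  T = Σ mᵢcᵢTᵢ / Σ mᵢcᵢ
Σ mᵢcᵢ = 104.5×0.13 + 453.2×0.391 + 167.8×0.232 = 229.7158
Σ mᵢcᵢTᵢ = 13.585×52.8 + 177.2012×6.1 + 38.9296×157.8 = 7941.3
T = 7941.3 / 229.7158 = 34.57 °C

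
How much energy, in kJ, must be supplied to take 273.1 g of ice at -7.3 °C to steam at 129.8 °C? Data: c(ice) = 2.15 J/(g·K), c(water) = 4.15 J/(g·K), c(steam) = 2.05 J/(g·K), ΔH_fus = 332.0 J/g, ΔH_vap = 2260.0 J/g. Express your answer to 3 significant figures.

q1 (heat ice -7.3→0.0 °C): 273.1 × 2.15 × 7.3 = 4286 J
q2 (melt at 0 °C): 273.1 × 332.0 = 90669 J
q3 (heat water 0.0→100.0 °C): 273.1 × 4.15 × 100.0 = 113337 J
q4 (vaporize at 100 °C): 273.1 × 2260.0 = 617206 J
q5 (heat steam 100.0→129.8 °C): 273.1 × 2.05 × 29.8 = 16684 J
Total: 4286 + 90669 + 113337 + 617206 + 16684 = 842182 J = 842 kJ

q = 842 kJ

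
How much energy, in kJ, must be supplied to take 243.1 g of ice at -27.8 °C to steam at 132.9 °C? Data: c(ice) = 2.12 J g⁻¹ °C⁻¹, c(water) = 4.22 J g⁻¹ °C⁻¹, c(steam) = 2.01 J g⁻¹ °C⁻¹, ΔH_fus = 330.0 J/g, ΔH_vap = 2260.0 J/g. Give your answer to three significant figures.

q1 (heat ice -27.8→0.0 °C): 243.1 × 2.12 × 27.8 = 14327 J
q2 (melt at 0 °C): 243.1 × 330.0 = 80223 J
q3 (heat water 0.0→100.0 °C): 243.1 × 4.22 × 100.0 = 102588 J
q4 (vaporize at 100 °C): 243.1 × 2260.0 = 549406 J
q5 (heat steam 100.0→132.9 °C): 243.1 × 2.01 × 32.9 = 16076 J
Total: 14327 + 80223 + 102588 + 549406 + 16076 = 762620 J = 763 kJ

q = 763 kJ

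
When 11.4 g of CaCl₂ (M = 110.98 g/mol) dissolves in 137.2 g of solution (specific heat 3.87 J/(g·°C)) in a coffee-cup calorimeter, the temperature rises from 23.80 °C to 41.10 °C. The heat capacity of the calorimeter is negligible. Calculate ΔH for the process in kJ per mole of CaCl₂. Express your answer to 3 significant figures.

ΔH = -89.4 kJ/mol

|ΔT| = |41.10 − 23.80| = 17.30 °C
|q_surr| = (137.2 × 3.87) × 17.30 = 530.964 × 17.30 = 9186 J
n(CaCl₂) = 11.4 / 110.98 = 0.1027 mol
Temperature rose, so q_rxn = −|q_surr| = -9.186 kJ
ΔH = q_rxn / n = -89.44 kJ/mol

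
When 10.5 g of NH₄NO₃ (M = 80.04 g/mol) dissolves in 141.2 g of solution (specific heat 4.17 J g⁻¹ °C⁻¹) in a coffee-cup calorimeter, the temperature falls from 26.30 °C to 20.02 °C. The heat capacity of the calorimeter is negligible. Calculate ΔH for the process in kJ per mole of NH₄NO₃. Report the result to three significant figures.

ΔH = 28.2 kJ/mol

|ΔT| = |20.02 − 26.30| = 6.28 °C
|q_surr| = (141.2 × 4.17) × 6.28 = 588.804 × 6.28 = 3698 J
n(NH₄NO₃) = 10.5 / 80.04 = 0.1312 mol
Temperature fell, so q_rxn = +|q_surr| = 3.698 kJ
ΔH = q_rxn / n = 28.19 kJ/mol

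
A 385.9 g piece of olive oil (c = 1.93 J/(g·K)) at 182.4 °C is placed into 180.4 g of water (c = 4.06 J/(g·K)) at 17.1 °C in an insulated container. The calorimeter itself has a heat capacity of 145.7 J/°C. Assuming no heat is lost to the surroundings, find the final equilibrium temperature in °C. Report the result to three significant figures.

T_f = 93.0 °C

Heat lost by olive oil = heat gained by water + calorimeter.
(385.9)(1.93)(182.4 − T) = [(180.4)(4.06) + 145.7](T − 17.1)
744.787 (182.4 − T) = 878.124 (T − 17.1)
135850 − 744.787 T = 878.124 T − 15016
150866 = 1622.911 T
T = 92.96 °C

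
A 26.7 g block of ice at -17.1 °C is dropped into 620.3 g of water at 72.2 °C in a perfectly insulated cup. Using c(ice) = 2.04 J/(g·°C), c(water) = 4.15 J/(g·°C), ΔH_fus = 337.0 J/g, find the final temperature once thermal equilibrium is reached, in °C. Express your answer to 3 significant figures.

T_f = 65.5 °C

Heat to bring ice to 0 °C and melt it: q₁ = 26.7×2.04×17.1 + 26.7×337.0 = 9929.3 J
Heat the water can supply cooling to 0 °C: 620.3×4.15×72.2 = 185860 J > q₁, so all ice melts.
Energy balance: 620.3×4.15×(72.2 − T) = 9929.3 + 26.7×4.15×(T − 0)
2574.245(72.2 − T) = 9929.3 + 110.805 T
185860 − 9929.3 = 2685.050 T
T = 175930.7 / 2685.050 = 65.52 °C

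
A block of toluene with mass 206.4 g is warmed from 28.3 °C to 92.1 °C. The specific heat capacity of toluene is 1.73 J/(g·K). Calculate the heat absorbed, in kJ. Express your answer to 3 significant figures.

q = 22.8 kJ

q = m c ΔT = 206.4 × 1.73 × (92.1 − 28.3)
q = 206.4 × 1.73 × 63.8 = 22780 J = 22.8 kJ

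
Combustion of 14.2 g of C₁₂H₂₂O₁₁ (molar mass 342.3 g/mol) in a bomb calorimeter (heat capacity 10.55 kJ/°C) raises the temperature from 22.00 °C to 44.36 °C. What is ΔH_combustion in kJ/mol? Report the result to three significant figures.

ΔH = -5690 kJ/mol

ΔT = 44.36 − 22.00 = 22.36 °C
q_cal = C_cal × ΔT = 10.55 × 22.36 = 235.898 kJ
n = 14.2 / 342.3 = 0.04148 mol
q_rxn = −q_cal = -235.898 kJ
ΔH = -235.898 / 0.04148 = -5687 kJ/mol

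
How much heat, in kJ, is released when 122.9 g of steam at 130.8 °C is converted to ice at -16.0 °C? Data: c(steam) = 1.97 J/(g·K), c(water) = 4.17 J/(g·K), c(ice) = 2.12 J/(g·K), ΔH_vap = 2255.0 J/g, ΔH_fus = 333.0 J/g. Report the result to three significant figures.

q1 (cool steam 130.8→100 °C): 122.9 × 1.97 × 30.8 = 7457 J
q2 (condense at 100 °C): 122.9 × 2255.0 = 277140 J
q3 (cool water 100→0 °C): 122.9 × 4.17 × 100.0 = 51249 J
q4 (freeze at 0 °C): 122.9 × 333.0 = 40926 J
q5 (cool ice 0→-16.0 °C): 122.9 × 2.12 × 16.0 = 4169 J
Total: 7457 + 277140 + 51249 + 40926 + 4169 = 380941 J = 381 kJ

q = 381 kJ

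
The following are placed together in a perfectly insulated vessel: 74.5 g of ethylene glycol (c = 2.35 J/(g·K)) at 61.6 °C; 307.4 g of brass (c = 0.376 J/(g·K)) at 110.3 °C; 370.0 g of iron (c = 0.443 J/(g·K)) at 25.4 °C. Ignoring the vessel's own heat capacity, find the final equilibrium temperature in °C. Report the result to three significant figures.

Σ mᵢcᵢ(T − Tᵢ) = 0  ⇒  T = Σ mᵢcᵢTᵢ / Σ mᵢcᵢ
Σ mᵢcᵢ = 74.5×2.35 + 307.4×0.376 + 370.0×0.443 = 454.5674
Σ mᵢcᵢTᵢ = 175.075×61.6 + 115.5824×110.3 + 163.91×25.4 = 27697
T = 27697 / 454.5674 = 60.93 °C

T_f = 60.9 °C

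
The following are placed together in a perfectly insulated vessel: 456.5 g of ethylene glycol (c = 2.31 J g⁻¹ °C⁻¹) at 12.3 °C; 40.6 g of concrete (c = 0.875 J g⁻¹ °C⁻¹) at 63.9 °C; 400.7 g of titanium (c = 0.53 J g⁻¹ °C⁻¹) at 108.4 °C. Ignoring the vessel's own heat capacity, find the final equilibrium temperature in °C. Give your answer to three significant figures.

Σ mᵢcᵢ(T − Tᵢ) = 0  ⇒  T = Σ mᵢcᵢTᵢ / Σ mᵢcᵢ
Σ mᵢcᵢ = 456.5×2.31 + 40.6×0.875 + 400.7×0.53 = 1302.411
Σ mᵢcᵢTᵢ = 1054.515×12.3 + 35.525×63.9 + 212.371×108.4 = 38262
T = 38262 / 1302.411 = 29.38 °C

T_f = 29.4 °C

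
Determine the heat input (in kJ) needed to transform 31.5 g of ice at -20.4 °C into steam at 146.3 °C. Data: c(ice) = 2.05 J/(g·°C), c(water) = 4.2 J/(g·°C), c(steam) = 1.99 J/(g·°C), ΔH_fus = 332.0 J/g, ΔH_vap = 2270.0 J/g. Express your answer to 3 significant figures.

q = 99.4 kJ

q1 (heat ice -20.4→0.0 °C): 31.5 × 2.05 × 20.4 = 1317 J
q2 (melt at 0 °C): 31.5 × 332.0 = 10458 J
q3 (heat water 0.0→100.0 °C): 31.5 × 4.2 × 100.0 = 13230 J
q4 (vaporize at 100 °C): 31.5 × 2270.0 = 71505 J
q5 (heat steam 100.0→146.3 °C): 31.5 × 1.99 × 46.3 = 2902 J
Total: 1317 + 10458 + 13230 + 71505 + 2902 = 99412 J = 99.4 kJ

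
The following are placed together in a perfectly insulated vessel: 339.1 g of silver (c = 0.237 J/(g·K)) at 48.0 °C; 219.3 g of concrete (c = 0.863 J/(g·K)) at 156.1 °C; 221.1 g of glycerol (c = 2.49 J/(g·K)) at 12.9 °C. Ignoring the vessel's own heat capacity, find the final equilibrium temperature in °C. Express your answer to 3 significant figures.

T_f = 49.4 °C

Σ mᵢcᵢ(T − Tᵢ) = 0  ⇒  T = Σ mᵢcᵢTᵢ / Σ mᵢcᵢ
Σ mᵢcᵢ = 339.1×0.237 + 219.3×0.863 + 221.1×2.49 = 820.1616
Σ mᵢcᵢTᵢ = 80.3667×48.0 + 189.2559×156.1 + 550.539×12.9 = 40502
T = 40502 / 820.1616 = 49.38 °C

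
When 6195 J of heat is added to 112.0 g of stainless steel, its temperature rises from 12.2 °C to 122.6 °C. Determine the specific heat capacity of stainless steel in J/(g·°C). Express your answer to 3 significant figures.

c = 0.501 J/(g·°C)

c = q / (m ΔT) = 6195 / (112.0 × 110.4)
c = 6195 / 12364.8 = 0.501 J/(g·°C)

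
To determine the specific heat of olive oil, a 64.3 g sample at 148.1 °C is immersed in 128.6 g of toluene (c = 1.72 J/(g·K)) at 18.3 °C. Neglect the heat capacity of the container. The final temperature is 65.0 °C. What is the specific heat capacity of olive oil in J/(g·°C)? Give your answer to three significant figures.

q_gained = (128.6 × 1.72) × (65.0 − 18.3) = 10330 J
q_lost = 64.3 × c × (148.1 − 65.0) = 5343.33 c
Set equal: c = 10330 / 5343.33 = 1.93 J/(g·°C)

c = 1.93 J/(g·°C)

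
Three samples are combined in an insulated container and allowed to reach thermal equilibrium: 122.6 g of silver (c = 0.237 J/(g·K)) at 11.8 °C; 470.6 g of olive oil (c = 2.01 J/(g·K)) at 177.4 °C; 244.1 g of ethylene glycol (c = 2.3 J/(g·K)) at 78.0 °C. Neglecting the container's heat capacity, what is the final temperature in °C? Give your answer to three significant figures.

Σ mᵢcᵢ(T − Tᵢ) = 0  ⇒  T = Σ mᵢcᵢTᵢ / Σ mᵢcᵢ
Σ mᵢcᵢ = 122.6×0.237 + 470.6×2.01 + 244.1×2.3 = 1536.3922
Σ mᵢcᵢTᵢ = 29.0562×11.8 + 945.906×177.4 + 561.43×78.0 = 211940
T = 211940 / 1536.3922 = 137.9 °C

T_f = 138 °C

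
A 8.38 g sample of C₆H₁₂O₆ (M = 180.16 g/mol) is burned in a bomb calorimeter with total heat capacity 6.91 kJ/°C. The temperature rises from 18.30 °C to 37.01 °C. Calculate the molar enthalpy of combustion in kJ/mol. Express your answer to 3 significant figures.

ΔT = 37.01 − 18.30 = 18.71 °C
q_cal = C_cal × ΔT = 6.91 × 18.71 = 129.2861 kJ
n = 8.38 / 180.16 = 0.04651 mol
q_rxn = −q_cal = -129.2861 kJ
ΔH = -129.2861 / 0.04651 = -2780 kJ/mol

ΔH = -2780 kJ/mol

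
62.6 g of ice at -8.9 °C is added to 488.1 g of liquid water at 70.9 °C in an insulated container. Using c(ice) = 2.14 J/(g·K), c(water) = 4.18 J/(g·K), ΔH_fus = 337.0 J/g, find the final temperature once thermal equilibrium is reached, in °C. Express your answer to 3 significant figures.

T_f = 53.2 °C

Heat to bring ice to 0 °C and melt it: q₁ = 62.6×2.14×8.9 + 62.6×337.0 = 22288 J
Heat the water can supply cooling to 0 °C: 488.1×4.18×70.9 = 144654 J > q₁, so all ice melts.
Energy balance: 488.1×4.18×(70.9 − T) = 22288 + 62.6×4.18×(T − 0)
2040.258(70.9 − T) = 22288 + 261.668 T
144654 − 22288 = 2301.926 T
T = 122366 / 2301.926 = 53.16 °C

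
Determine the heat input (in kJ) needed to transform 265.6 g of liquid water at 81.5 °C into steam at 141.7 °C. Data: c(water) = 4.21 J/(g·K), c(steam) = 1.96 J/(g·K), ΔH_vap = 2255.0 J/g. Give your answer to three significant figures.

q1 (heat water 81.5→100.0 °C): 265.6 × 4.21 × 18.5 = 20686 J
q2 (vaporize at 100 °C): 265.6 × 2255.0 = 598928 J
q3 (heat steam 100.0→141.7 °C): 265.6 × 1.96 × 41.7 = 21708 J
Total: 20686 + 598928 + 21708 = 641322 J = 641 kJ

q = 641 kJ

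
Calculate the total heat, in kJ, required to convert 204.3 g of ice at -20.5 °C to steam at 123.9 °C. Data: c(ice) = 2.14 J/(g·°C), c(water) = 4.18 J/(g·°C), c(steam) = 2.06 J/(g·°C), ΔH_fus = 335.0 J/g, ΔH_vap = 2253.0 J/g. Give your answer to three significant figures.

q = 633 kJ

q1 (heat ice -20.5→0.0 °C): 204.3 × 2.14 × 20.5 = 8963 J
q2 (melt at 0 °C): 204.3 × 335.0 = 68441 J
q3 (heat water 0.0→100.0 °C): 204.3 × 4.18 × 100.0 = 85397 J
q4 (vaporize at 100 °C): 204.3 × 2253.0 = 460288 J
q5 (heat steam 100.0→123.9 °C): 204.3 × 2.06 × 23.9 = 10059 J
Total: 8963 + 68441 + 85397 + 460288 + 10059 = 633148 J = 633 kJ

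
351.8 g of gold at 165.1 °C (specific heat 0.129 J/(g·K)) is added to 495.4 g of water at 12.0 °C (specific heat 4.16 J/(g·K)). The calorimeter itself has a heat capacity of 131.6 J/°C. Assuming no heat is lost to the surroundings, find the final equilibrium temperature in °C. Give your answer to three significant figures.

Heat lost by gold = heat gained by water + calorimeter.
(351.8)(0.129)(165.1 − T) = [(495.4)(4.16) + 131.6](T − 12.0)
45.3822 (165.1 − T) = 2192.464 (T − 12.0)
7492.6 − 45.3822 T = 2192.464 T − 26310
33802.6 = 2237.8462 T
T = 15.10 °C

T_f = 15.1 °C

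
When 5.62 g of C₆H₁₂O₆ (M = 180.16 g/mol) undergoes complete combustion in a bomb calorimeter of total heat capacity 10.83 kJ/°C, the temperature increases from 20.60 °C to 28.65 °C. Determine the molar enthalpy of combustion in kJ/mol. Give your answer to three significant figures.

ΔT = 28.65 − 20.60 = 8.05 °C
q_cal = C_cal × ΔT = 10.83 × 8.05 = 87.1815 kJ
n = 5.62 / 180.16 = 0.031194 mol
q_rxn = −q_cal = -87.1815 kJ
ΔH = -87.1815 / 0.031194 = -2794.8 kJ/mol

ΔH = -2790 kJ/mol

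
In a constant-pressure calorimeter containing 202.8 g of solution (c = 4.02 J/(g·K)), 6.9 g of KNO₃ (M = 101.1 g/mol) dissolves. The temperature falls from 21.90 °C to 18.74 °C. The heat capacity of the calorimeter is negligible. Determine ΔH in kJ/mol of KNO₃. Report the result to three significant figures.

ΔH = 37.7 kJ/mol

|ΔT| = |18.74 − 21.90| = 3.16 °C
|q_surr| = (202.8 × 4.02) × 3.16 = 815.256 × 3.16 = 2576 J
n(KNO₃) = 6.9 / 101.1 = 0.06825 mol
Temperature fell, so q_rxn = +|q_surr| = 2.576 kJ
ΔH = q_rxn / n = 37.74 kJ/mol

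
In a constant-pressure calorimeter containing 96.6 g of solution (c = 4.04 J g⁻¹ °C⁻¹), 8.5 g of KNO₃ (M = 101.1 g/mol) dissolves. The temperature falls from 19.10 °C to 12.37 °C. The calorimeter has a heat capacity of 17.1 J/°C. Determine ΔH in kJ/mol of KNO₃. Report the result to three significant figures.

|ΔT| = |12.37 − 19.10| = 6.73 °C
|q_surr| = (96.6 × 4.04 + 17.1) × 6.73 = 407.364 × 6.73 = 2742 J
n(KNO₃) = 8.5 / 101.1 = 0.08408 mol
Temperature fell, so q_rxn = +|q_surr| = 2.742 kJ
ΔH = q_rxn / n = 32.61 kJ/mol

ΔH = 32.6 kJ/mol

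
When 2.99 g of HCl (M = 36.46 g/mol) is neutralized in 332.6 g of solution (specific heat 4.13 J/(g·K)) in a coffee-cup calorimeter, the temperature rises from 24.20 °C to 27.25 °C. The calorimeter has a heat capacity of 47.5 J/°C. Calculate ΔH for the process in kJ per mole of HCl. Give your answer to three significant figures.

ΔH = -52.9 kJ/mol

|ΔT| = |27.25 − 24.20| = 3.05 °C
|q_surr| = (332.6 × 4.13 + 47.5) × 3.05 = 1421.138 × 3.05 = 4334.5 J
n(HCl) = 2.99 / 36.46 = 0.082008 mol
Temperature rose, so q_rxn = −|q_surr| = -4.3345 kJ
ΔH = q_rxn / n = -52.85 kJ/mol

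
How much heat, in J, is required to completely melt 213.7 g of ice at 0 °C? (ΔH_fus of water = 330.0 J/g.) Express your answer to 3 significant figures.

q = m × ΔH_fus = 213.7 × 330.0 = 70520 J

q = 70500 J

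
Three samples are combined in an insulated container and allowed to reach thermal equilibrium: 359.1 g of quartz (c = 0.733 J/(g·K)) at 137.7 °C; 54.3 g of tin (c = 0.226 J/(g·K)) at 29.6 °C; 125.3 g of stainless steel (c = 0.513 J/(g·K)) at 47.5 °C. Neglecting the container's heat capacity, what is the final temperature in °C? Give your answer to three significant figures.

Σ mᵢcᵢ(T − Tᵢ) = 0  ⇒  T = Σ mᵢcᵢTᵢ / Σ mᵢcᵢ
Σ mᵢcᵢ = 359.1×0.733 + 54.3×0.226 + 125.3×0.513 = 339.7710
Σ mᵢcᵢTᵢ = 263.2203×137.7 + 12.2718×29.6 + 64.2789×47.5 = 39662
T = 39662 / 339.7710 = 116.7 °C

T_f = 117 °C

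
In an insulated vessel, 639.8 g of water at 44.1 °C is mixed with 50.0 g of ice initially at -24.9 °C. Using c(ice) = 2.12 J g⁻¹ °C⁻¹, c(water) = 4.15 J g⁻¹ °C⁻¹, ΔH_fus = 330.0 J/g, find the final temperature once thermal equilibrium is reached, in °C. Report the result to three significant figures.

Heat to bring ice to 0 °C and melt it: q₁ = 50.0×2.12×24.9 + 50.0×330.0 = 19139 J
Heat the water can supply cooling to 0 °C: 639.8×4.15×44.1 = 117093 J > q₁, so all ice melts.
Energy balance: 639.8×4.15×(44.1 − T) = 19139 + 50.0×4.15×(T − 0)
2655.17(44.1 − T) = 19139 + 207.5 T
117093 − 19139 = 2862.67 T
T = 97954 / 2862.67 = 34.22 °C

T_f = 34.2 °C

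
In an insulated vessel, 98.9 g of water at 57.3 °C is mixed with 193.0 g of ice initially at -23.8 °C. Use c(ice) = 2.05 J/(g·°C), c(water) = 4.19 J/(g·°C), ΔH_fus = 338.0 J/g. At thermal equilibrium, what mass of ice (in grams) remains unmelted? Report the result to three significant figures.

m_ice remaining = 151 g

Heat to warm all ice to 0 °C: 193.0×2.05×23.8 = 9416.5 J
Heat released by water cooling to 0 °C: 98.9×4.19×57.3 = 23745 J
23745 J < 9416.5 + 193.0×338.0 = 74650.5 J, so not all ice melts; final T = 0 °C.
Heat left for melting: 23745 − 9416.5 = 14328.5 J
Mass melted = 14328.5 / 338.0 = 42.39 g
Ice remaining = 193.0 − 42.39 = 150.61 g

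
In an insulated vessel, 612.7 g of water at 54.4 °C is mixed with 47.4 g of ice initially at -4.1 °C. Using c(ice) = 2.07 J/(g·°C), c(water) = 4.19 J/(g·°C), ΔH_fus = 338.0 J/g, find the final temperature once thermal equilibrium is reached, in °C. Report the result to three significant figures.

Heat to bring ice to 0 °C and melt it: q₁ = 47.4×2.07×4.1 + 47.4×338.0 = 16423 J
Heat the water can supply cooling to 0 °C: 612.7×4.19×54.4 = 139656 J > q₁, so all ice melts.
Energy balance: 612.7×4.19×(54.4 − T) = 16423 + 47.4×4.19×(T − 0)
2567.213(54.4 − T) = 16423 + 198.606 T
139656 − 16423 = 2765.819 T
T = 123233 / 2765.819 = 44.56 °C

T_f = 44.6 °C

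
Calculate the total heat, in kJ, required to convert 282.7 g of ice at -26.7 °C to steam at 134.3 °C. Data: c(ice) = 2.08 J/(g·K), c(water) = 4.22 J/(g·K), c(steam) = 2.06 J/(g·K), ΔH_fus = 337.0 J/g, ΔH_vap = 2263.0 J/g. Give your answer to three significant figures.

q = 890 kJ

q1 (heat ice -26.7→0.0 °C): 282.7 × 2.08 × 26.7 = 15700 J
q2 (melt at 0 °C): 282.7 × 337.0 = 95270 J
q3 (heat water 0.0→100.0 °C): 282.7 × 4.22 × 100.0 = 119299 J
q4 (vaporize at 100 °C): 282.7 × 2263.0 = 639750 J
q5 (heat steam 100.0→134.3 °C): 282.7 × 2.06 × 34.3 = 19975 J
Total: 15700 + 95270 + 119299 + 639750 + 19975 = 889994 J = 890 kJ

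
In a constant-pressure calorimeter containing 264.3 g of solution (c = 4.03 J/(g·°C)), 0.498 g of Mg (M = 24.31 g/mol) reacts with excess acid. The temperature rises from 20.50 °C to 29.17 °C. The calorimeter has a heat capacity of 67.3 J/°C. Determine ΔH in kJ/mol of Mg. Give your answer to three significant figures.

ΔH = -479 kJ/mol

|ΔT| = |29.17 − 20.50| = 8.67 °C
|q_surr| = (264.3 × 4.03 + 67.3) × 8.67 = 1132.429 × 8.67 = 9818 J
n(Mg) = 0.498 / 24.31 = 0.02049 mol
Temperature rose, so q_rxn = −|q_surr| = -9.818 kJ
ΔH = q_rxn / n = -479.2 kJ/mol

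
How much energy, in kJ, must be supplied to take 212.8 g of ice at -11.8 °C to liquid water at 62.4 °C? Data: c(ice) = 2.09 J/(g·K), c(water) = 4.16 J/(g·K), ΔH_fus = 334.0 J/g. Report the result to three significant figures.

q = 132 kJ

q1 (heat ice -11.8→0.0 °C): 212.8 × 2.09 × 11.8 = 5248 J
q2 (melt at 0 °C): 212.8 × 334.0 = 71075 J
q3 (heat water 0.0→62.4 °C): 212.8 × 4.16 × 62.4 = 55239 J
Total: 5248 + 71075 + 55239 = 131562 J = 132 kJ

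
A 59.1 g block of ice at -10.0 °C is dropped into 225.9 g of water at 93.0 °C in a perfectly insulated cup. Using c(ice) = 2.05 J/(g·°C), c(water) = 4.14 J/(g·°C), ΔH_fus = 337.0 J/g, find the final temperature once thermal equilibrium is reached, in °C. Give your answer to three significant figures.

T_f = 55.8 °C

Heat to bring ice to 0 °C and melt it: q₁ = 59.1×2.05×10.0 + 59.1×337.0 = 21128 J
Heat the water can supply cooling to 0 °C: 225.9×4.14×93.0 = 86976.0 J > q₁, so all ice melts.
Energy balance: 225.9×4.14×(93.0 − T) = 21128 + 59.1×4.14×(T − 0)
935.226(93.0 − T) = 21128 + 244.674 T
86976.0 − 21128 = 1179.900 T
T = 65848.0 / 1179.900 = 55.81 °C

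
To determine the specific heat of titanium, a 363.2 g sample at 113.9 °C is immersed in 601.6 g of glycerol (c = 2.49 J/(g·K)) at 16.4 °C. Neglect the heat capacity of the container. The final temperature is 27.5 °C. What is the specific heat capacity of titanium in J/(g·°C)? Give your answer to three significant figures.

q_gained = (601.6 × 2.49) × (27.5 − 16.4) = 16630 J
q_lost = 363.2 × c × (113.9 − 27.5) = 31380.48 c
Set equal: c = 16630 / 31380.48 = 0.530 J/(g·°C)

c = 0.530 J/(g·°C)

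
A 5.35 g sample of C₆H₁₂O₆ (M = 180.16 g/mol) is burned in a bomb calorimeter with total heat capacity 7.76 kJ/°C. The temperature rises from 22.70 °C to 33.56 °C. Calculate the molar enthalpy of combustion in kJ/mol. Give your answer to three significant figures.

ΔT = 33.56 − 22.70 = 10.86 °C
q_cal = C_cal × ΔT = 7.76 × 10.86 = 84.2736 kJ
n = 5.35 / 180.16 = 0.02970 mol
q_rxn = −q_cal = -84.2736 kJ
ΔH = -84.2736 / 0.02970 = -2837 kJ/mol

ΔH = -2840 kJ/mol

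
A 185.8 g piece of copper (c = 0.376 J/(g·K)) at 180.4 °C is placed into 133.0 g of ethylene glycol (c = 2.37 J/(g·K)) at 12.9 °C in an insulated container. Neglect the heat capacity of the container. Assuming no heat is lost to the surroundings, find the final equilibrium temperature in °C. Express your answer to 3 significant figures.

T_f = 43.3 °C

Heat lost by copper = heat gained by ethylene glycol.
(185.8)(0.376)(180.4 − T) = (133.0)(2.37)(T − 12.9)
69.8608 (180.4 − T) = 315.21 (T − 12.9)
12603 − 69.8608 T = 315.21 T − 4066.2
16669.2 = 385.0708 T
T = 43.29 °C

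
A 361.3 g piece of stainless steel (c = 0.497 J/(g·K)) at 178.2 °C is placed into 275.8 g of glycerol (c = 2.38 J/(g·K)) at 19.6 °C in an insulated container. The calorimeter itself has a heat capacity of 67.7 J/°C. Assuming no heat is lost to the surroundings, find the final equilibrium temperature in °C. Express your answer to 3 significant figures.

Heat lost by stainless steel = heat gained by glycerol + calorimeter.
(361.3)(0.497)(178.2 − T) = [(275.8)(2.38) + 67.7](T − 19.6)
179.5661 (178.2 − T) = 724.104 (T − 19.6)
31999 − 179.5661 T = 724.104 T − 14192
46191 = 903.6701 T
T = 51.11 °C

T_f = 51.1 °C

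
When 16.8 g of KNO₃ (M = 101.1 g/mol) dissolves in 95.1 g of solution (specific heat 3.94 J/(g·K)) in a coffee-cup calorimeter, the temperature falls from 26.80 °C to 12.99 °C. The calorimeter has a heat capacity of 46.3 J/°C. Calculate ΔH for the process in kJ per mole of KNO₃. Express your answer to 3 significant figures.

ΔH = 35.0 kJ/mol

|ΔT| = |12.99 − 26.80| = 13.81 °C
|q_surr| = (95.1 × 3.94 + 46.3) × 13.81 = 420.994 × 13.81 = 5814 J
n(KNO₃) = 16.8 / 101.1 = 0.1662 mol
Temperature fell, so q_rxn = +|q_surr| = 5.814 kJ
ΔH = q_rxn / n = 34.98 kJ/mol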